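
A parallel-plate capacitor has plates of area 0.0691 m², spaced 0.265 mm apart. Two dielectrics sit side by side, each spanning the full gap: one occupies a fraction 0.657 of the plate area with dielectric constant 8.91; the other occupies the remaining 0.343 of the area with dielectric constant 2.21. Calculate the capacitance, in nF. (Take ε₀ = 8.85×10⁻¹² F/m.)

Side-by-side slabs ⇒ two capacitors in parallel, each spanning the full gap.
C₁ = κ₁ε₀A₁/d = 8.91 × 8.85×10⁻¹² × 4.54×10⁻² / 2.65×10⁻⁴ = 1.35×10⁻⁸ F.
C₂ = κ₂ε₀A₂/d = 2.21 × 8.85×10⁻¹² × 2.37×10⁻² / 2.65×10⁻⁴ = 1.75×10⁻⁹ F.
C = C₁ + C₂ = 1.53×10⁻⁸ F.

C ≈ 15.3 nF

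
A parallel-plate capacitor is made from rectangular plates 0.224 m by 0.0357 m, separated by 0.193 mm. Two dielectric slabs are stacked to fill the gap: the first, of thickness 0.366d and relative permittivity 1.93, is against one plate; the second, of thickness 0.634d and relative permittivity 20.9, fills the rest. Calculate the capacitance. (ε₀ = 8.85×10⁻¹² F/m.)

A = 0.224 × 0.0357 m² = 8.00×10⁻³ m².
Stacked slabs ⇒ two capacitors in series, each with the full plate area.
C₁ = κ₁ε₀A/d₁ = 1.93 × 8.85×10⁻¹² × 8.00×10⁻³ / 7.06×10⁻⁵ = 1.93×10⁻⁹ F.
C₂ = κ₂ε₀A/d₂ = 20.9 × 8.85×10⁻¹² × 8.00×10⁻³ / 1.22×10⁻⁴ = 1.21×10⁻⁸ F.
C = (1/C₁ + 1/C₂)⁻¹ = 1.67×10⁻⁹ F.

C ≈ 1.67 nF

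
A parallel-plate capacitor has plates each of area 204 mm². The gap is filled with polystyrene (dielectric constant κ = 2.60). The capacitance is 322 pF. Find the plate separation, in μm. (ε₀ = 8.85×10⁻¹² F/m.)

A = 204 mm² = 2.04×10⁻⁴ m².
d = κε₀A/C = 2.60 × 8.85×10⁻¹² × 2.04×10⁻⁴ / 3.22×10⁻¹⁰ = 1.46×10⁻⁵ m.

14.6 μm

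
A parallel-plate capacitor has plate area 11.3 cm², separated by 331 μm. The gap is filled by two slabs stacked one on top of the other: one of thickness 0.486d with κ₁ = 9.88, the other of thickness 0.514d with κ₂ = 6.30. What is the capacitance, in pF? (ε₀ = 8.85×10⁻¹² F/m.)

A = 11.3 cm² = 1.13×10⁻³ m².
Stacked slabs ⇒ two capacitors in series, each with the full plate area.
C₁ = κ₁ε₀A/d₁ = 9.88 × 8.85×10⁻¹² × 1.13×10⁻³ / 1.61×10⁻⁴ = 6.14×10⁻¹⁰ F.
C₂ = κ₂ε₀A/d₂ = 6.30 × 8.85×10⁻¹² × 1.13×10⁻³ / 1.70×10⁻⁴ = 3.70×10⁻¹⁰ F.
C = (1/C₁ + 1/C₂)⁻¹ = 2.31×10⁻¹⁰ F.

C ≈ 231 pF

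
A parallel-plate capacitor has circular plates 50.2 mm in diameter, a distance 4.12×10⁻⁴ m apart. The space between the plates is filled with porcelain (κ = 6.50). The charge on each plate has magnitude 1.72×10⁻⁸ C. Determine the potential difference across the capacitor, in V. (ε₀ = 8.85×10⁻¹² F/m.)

62.2 V

A = π(50.2/2 mm)² = 1.98×10⁻³ m².
C = κε₀A/d = 6.50 × 8.85×10⁻¹² × 1.98×10⁻³ / 4.12×10⁻⁴ = 2.76×10⁻¹⁰ F.
V = Q/C = 1.72×10⁻⁸ / 2.76×10⁻¹⁰ = 62.2 V.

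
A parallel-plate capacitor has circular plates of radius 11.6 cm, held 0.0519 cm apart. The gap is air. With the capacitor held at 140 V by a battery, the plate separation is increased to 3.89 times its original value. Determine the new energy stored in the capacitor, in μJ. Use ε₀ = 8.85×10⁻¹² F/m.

A = π(11.6 cm)² = 4.23×10⁻² m².
Initially C₁ = ε₀A/d = 8.85×10⁻¹² × 4.23×10⁻² / 5.19×10⁻⁴ = 7.21×10⁻¹⁰ F.
U₁ = 7.06×10⁻⁶ J.
Battery connected ⇒ V is held fixed. C₂ = 0.257 C₁ and U = ½CV², so U₂/U₁ = C₂/C₁ = 0.257.
U₂ = 0.257 × 7.06×10⁻⁶ = 1.82×10⁻⁶ J.

1.82 μJ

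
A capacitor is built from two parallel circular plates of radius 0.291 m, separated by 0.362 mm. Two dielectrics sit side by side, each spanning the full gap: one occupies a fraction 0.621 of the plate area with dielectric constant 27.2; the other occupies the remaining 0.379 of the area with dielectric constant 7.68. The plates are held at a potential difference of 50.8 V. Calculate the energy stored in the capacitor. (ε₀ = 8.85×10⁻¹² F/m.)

U ≈ 166 μJ

A = π(0.291 m)² = 0.266 m².
Side-by-side slabs ⇒ two capacitors in parallel, each spanning the full gap.
C₁ = κ₁ε₀A₁/d = 27.2 × 8.85×10⁻¹² × 0.165 / 3.62×10⁻⁴ = 1.10×10⁻⁷ F.
C₂ = κ₂ε₀A₂/d = 7.68 × 8.85×10⁻¹² × 0.101 / 3.62×10⁻⁴ = 1.89×10⁻⁸ F.
C = C₁ + C₂ = 1.29×10⁻⁷ F.
U = ½CV² = ½ × 1.29×10⁻⁷ × (50.8)² = 1.66×10⁻⁴ J.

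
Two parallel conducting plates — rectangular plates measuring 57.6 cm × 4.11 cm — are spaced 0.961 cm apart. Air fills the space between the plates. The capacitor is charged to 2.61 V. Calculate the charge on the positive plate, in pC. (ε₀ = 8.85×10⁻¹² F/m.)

56.9 pC

A = 57.6 × 4.11 cm² = 2.37×10⁻² m².
C = ε₀A/d = 8.85×10⁻¹² × 2.37×10⁻² / 9.61×10⁻³ = 2.18×10⁻¹¹ F.
Q = CV = 2.18×10⁻¹¹ × 2.61 = 5.69×10⁻¹¹ C.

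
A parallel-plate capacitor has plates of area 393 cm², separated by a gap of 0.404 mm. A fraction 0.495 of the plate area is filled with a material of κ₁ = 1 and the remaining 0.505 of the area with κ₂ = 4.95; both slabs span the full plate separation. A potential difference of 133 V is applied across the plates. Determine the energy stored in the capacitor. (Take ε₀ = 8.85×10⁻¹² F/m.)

22.8 μJ

A = 393 cm² = 3.93×10⁻² m².
Side-by-side slabs ⇒ two capacitors in parallel, each spanning the full gap.
C₁ = κ₁ε₀A₁/d = 1.00 × 8.85×10⁻¹² × 1.95×10⁻² / 4.04×10⁻⁴ = 4.26×10⁻¹⁰ F.
C₂ = κ₂ε₀A₂/d = 4.95 × 8.85×10⁻¹² × 1.98×10⁻² / 4.04×10⁻⁴ = 2.15×10⁻⁹ F.
C = C₁ + C₂ = 2.58×10⁻⁹ F.
U = ½CV² = ½ × 2.58×10⁻⁹ × (133)² = 2.28×10⁻⁵ J.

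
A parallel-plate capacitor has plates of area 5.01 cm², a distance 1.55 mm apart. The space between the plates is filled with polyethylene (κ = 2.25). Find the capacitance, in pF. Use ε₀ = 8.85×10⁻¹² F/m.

A = 5.01 cm² = 5.01×10⁻⁴ m².
C = κε₀A/d = 2.25 × 8.85×10⁻¹² × 5.01×10⁻⁴ / 1.55×10⁻³ = 6.44×10⁻¹² F.

C ≈ 6.44 pF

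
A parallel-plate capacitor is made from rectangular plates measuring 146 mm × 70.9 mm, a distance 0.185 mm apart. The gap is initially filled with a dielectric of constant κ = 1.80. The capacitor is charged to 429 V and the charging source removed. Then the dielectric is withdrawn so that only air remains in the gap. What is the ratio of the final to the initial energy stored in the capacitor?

Isolated ⇒ Q is held fixed.
C₂ = 0.556 C₁ and U = Q²/(2C), so U₂/U₁ = C₁/C₂ = 1.80.

U₂/U₁ ≈ 1.80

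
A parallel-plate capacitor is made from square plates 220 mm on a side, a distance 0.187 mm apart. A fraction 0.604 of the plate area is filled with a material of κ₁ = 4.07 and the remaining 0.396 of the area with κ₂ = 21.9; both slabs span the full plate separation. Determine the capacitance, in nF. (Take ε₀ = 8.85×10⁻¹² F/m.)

25.5 nF

A = (220 mm)² = 4.84×10⁻² m².
Side-by-side slabs ⇒ two capacitors in parallel, each spanning the full gap.
C₁ = κ₁ε₀A₁/d = 4.07 × 8.85×10⁻¹² × 2.92×10⁻² / 1.87×10⁻⁴ = 5.63×10⁻⁹ F.
C₂ = κ₂ε₀A₂/d = 21.9 × 8.85×10⁻¹² × 1.92×10⁻² / 1.87×10⁻⁴ = 1.99×10⁻⁸ F.
C = C₁ + C₂ = 2.55×10⁻⁸ F.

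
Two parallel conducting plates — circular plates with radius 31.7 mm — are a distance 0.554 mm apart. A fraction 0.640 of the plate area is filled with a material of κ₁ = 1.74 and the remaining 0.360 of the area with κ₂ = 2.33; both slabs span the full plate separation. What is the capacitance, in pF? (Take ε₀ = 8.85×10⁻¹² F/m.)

98.5 pF

A = π(31.7 mm)² = 3.16×10⁻³ m².
Side-by-side slabs ⇒ two capacitors in parallel, each spanning the full gap.
C₁ = κ₁ε₀A₁/d = 1.74 × 8.85×10⁻¹² × 2.02×10⁻³ / 5.54×10⁻⁴ = 5.62×10⁻¹¹ F.
C₂ = κ₂ε₀A₂/d = 2.33 × 8.85×10⁻¹² × 1.14×10⁻³ / 5.54×10⁻⁴ = 4.23×10⁻¹¹ F.
C = C₁ + C₂ = 9.85×10⁻¹¹ F.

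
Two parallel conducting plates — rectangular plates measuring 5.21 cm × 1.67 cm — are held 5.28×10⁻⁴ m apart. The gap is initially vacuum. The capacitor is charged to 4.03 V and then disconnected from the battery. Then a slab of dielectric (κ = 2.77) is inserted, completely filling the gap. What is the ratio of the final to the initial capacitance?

C = κε₀A/d scales with κ, so C₂/C₁ = κ = 2.77.

C₂/C₁ ≈ 2.77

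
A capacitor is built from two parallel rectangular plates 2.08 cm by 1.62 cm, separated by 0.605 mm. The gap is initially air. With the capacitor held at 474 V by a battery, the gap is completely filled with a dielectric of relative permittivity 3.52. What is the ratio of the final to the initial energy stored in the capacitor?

3.52

Battery connected ⇒ V is held fixed.
C₂ = 3.52 C₁ and U = ½CV², so U₂/U₁ = C₂/C₁ = 3.52.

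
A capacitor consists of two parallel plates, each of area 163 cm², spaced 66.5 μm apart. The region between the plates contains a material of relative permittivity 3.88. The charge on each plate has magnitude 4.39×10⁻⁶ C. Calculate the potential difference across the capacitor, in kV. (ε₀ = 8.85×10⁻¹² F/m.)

0.522 kV

A = 163 cm² = 1.63×10⁻² m².
C = κε₀A/d = 3.88 × 8.85×10⁻¹² × 1.63×10⁻² / 6.65×10⁻⁵ = 8.42×10⁻⁹ F.
V = Q/C = 4.39×10⁻⁶ / 8.42×10⁻⁹ = 5.22×10² V.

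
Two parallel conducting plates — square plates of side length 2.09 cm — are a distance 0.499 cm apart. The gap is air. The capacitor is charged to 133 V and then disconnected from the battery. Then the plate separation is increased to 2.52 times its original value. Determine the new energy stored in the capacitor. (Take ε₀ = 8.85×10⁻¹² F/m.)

A = (2.09 cm)² = 4.37×10⁻⁴ m².
Initially C₁ = ε₀A/d = 8.85×10⁻¹² × 4.37×10⁻⁴ / 4.99×10⁻³ = 7.75×10⁻¹³ F.
U₁ = 6.85×10⁻⁹ J.
Isolated ⇒ Q is held fixed. C₂ = 0.397 C₁ and U = Q²/(2C), so U₂/U₁ = C₁/C₂ = 2.52.
U₂ = 2.52 × 6.85×10⁻⁹ = 1.73×10⁻⁸ J.

17.3 nJ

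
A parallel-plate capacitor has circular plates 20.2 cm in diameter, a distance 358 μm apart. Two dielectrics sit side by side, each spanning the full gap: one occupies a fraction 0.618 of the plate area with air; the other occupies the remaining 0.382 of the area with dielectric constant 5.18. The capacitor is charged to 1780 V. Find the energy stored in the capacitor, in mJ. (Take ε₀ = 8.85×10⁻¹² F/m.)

A = π(20.2/2 cm)² = 3.20×10⁻² m².
Side-by-side slabs ⇒ two capacitors in parallel, each spanning the full gap.
C₁ = κ₁ε₀A₁/d = 1.00 × 8.85×10⁻¹² × 1.98×10⁻² / 3.58×10⁻⁴ = 4.90×10⁻¹⁰ F.
C₂ = κ₂ε₀A₂/d = 5.18 × 8.85×10⁻¹² × 1.22×10⁻² / 3.58×10⁻⁴ = 1.57×10⁻⁹ F.
C = C₁ + C₂ = 2.06×10⁻⁹ F.
U = ½CV² = ½ × 2.06×10⁻⁹ × (1780)² = 3.26×10⁻³ J.

3.26 mJ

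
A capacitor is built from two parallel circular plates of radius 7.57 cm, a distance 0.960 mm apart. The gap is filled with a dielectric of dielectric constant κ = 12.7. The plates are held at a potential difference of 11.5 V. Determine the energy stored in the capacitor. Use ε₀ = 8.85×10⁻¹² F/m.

A = π(7.57 cm)² = 1.80×10⁻² m².
C = κε₀A/d = 12.7 × 8.85×10⁻¹² × 1.80×10⁻² / 9.60×10⁻⁴ = 2.11×10⁻⁹ F.
U = ½CV² = ½ × 2.11×10⁻⁹ × (11.5)² = 1.39×10⁻⁷ J.

139 nJ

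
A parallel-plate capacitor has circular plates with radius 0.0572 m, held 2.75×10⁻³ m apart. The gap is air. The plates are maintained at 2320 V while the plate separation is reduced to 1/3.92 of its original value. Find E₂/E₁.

3.92

Battery connected ⇒ V is held fixed.
E = V/d, so E₂/E₁ = d₁/d₂ = 3.92.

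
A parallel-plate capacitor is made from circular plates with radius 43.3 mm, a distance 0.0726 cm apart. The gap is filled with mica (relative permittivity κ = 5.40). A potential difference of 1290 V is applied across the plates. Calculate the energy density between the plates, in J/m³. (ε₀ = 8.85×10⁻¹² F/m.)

E = V/d = 1290 / 7.26×10⁻⁴ = 1.78×10⁶ V/m.
u = ½κε₀E² = ½ × 5.40 × 8.85×10⁻¹² × (1.78×10⁶)² = 75.4 J/m³.

75.4 J/m³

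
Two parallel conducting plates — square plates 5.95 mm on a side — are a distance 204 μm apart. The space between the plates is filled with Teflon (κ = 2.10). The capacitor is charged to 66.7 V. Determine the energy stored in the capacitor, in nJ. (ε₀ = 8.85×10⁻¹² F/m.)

A = (5.95 mm)² = 3.54×10⁻⁵ m².
C = κε₀A/d = 2.10 × 8.85×10⁻¹² × 3.54×10⁻⁵ / 2.04×10⁻⁴ = 3.23×10⁻¹² F.
U = ½CV² = ½ × 3.23×10⁻¹² × (66.7)² = 7.17×10⁻⁹ J.

U ≈ 7.17 nJ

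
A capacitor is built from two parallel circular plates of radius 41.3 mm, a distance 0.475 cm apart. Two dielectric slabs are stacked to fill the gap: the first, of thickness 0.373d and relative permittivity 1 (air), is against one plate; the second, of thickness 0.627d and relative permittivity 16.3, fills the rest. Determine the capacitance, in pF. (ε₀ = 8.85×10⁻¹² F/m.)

A = π(41.3 mm)² = 5.36×10⁻³ m².
Stacked slabs ⇒ two capacitors in series, each with the full plate area.
C₁ = κ₁ε₀A/d₁ = 1.00 × 8.85×10⁻¹² × 5.36×10⁻³ / 1.77×10⁻³ = 2.68×10⁻¹¹ F.
C₂ = κ₂ε₀A/d₂ = 16.3 × 8.85×10⁻¹² × 5.36×10⁻³ / 2.98×10⁻³ = 2.60×10⁻¹⁰ F.
C = (1/C₁ + 1/C₂)⁻¹ = 2.43×10⁻¹¹ F.

24.3 pF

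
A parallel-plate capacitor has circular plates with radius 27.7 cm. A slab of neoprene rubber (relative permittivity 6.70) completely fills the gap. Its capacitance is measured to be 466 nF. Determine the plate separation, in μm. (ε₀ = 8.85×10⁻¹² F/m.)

A = π(27.7 cm)² = 0.241 m².
d = κε₀A/C = 6.70 × 8.85×10⁻¹² × 0.241 / 4.66×10⁻⁷ = 3.07×10⁻⁵ m.

d ≈ 30.7 μm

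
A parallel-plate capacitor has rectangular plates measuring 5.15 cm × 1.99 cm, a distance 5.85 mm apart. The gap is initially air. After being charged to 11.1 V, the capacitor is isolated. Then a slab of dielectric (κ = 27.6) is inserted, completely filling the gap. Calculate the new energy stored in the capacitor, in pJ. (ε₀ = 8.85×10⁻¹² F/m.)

A = 5.15 × 1.99 cm² = 1.02×10⁻³ m².
Initially C₁ = ε₀A/d = 8.85×10⁻¹² × 1.02×10⁻³ / 5.85×10⁻³ = 1.55×10⁻¹² F.
U₁ = 9.55×10⁻¹¹ J.
Isolated ⇒ Q is held fixed. C₂ = 27.6 C₁ and U = Q²/(2C), so U₂/U₁ = C₁/C₂ = 0.0362.
U₂ = 0.0362 × 9.55×10⁻¹¹ = 3.46×10⁻¹² J.

U ≈ 3.46 pJ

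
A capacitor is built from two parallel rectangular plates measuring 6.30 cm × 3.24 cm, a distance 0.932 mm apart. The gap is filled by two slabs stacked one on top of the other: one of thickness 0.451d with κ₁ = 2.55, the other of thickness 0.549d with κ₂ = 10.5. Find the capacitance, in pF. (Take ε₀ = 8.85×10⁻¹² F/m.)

A = 6.30 × 3.24 cm² = 2.04×10⁻³ m².
Stacked slabs ⇒ two capacitors in series, each with the full plate area.
C₁ = κ₁ε₀A/d₁ = 2.55 × 8.85×10⁻¹² × 2.04×10⁻³ / 4.20×10⁻⁴ = 1.10×10⁻¹⁰ F.
C₂ = κ₂ε₀A/d₂ = 10.5 × 8.85×10⁻¹² × 2.04×10⁻³ / 5.12×10⁻⁴ = 3.71×10⁻¹⁰ F.
C = (1/C₁ + 1/C₂)⁻¹ = 8.46×10⁻¹¹ F.

C ≈ 84.6 pF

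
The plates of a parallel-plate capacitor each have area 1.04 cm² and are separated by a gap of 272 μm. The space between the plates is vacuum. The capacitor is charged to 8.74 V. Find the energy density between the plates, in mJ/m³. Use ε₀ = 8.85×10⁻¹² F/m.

u ≈ 4.57 mJ/m³

E = V/d = 8.74 / 2.72×10⁻⁴ = 3.21×10⁴ V/m.
u = ½ε₀E² = ½ × 8.85×10⁻¹² × (3.21×10⁴)² = 4.57×10⁻³ J/m³.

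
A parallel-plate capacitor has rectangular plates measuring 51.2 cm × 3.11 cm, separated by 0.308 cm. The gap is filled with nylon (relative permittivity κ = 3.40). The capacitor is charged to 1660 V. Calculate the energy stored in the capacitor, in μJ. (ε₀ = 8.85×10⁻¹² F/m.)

A = 51.2 × 3.11 cm² = 1.59×10⁻² m².
C = κε₀A/d = 3.40 × 8.85×10⁻¹² × 1.59×10⁻² / 3.08×10⁻³ = 1.56×10⁻¹⁰ F.
U = ½CV² = ½ × 1.56×10⁻¹⁰ × (1660)² = 2.14×10⁻⁴ J.

214 μJ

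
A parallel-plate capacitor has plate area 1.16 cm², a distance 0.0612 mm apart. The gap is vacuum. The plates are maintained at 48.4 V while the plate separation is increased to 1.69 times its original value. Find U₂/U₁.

Battery connected ⇒ V is held fixed.
C₂ = 0.592 C₁ and U = ½CV², so U₂/U₁ = C₂/C₁ = 0.592.

U₂/U₁ ≈ 0.592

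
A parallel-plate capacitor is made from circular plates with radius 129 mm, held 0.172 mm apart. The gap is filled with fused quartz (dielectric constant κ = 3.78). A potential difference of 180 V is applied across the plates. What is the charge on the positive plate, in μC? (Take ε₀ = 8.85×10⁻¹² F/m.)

A = π(129 mm)² = 5.23×10⁻² m².
C = κε₀A/d = 3.78 × 8.85×10⁻¹² × 5.23×10⁻² / 1.72×10⁻⁴ = 1.02×10⁻⁸ F.
Q = CV = 1.02×10⁻⁸ × 180 = 1.83×10⁻⁶ C.

Q ≈ 1.83 μC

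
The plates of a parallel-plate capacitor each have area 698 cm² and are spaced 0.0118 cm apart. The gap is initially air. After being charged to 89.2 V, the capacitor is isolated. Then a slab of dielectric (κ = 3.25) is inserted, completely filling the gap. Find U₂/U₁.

0.308

Isolated ⇒ Q is held fixed.
C₂ = 3.25 C₁ and U = Q²/(2C), so U₂/U₁ = C₁/C₂ = 0.308.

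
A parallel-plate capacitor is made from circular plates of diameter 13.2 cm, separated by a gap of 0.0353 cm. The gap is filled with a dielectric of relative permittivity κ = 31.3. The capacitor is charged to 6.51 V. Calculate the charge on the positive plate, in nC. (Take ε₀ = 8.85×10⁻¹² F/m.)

69.9 nC

A = π(13.2/2 cm)² = 1.37×10⁻² m².
C = κε₀A/d = 31.3 × 8.85×10⁻¹² × 1.37×10⁻² / 3.53×10⁻⁴ = 1.07×10⁻⁸ F.
Q = CV = 1.07×10⁻⁸ × 6.51 = 6.99×10⁻⁸ C.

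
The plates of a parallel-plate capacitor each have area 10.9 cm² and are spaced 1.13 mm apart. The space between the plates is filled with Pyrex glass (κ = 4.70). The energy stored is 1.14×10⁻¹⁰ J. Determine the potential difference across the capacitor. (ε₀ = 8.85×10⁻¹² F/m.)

2.38 V

A = 10.9 cm² = 1.09×10⁻³ m².
C = κε₀A/d = 4.70 × 8.85×10⁻¹² × 1.09×10⁻³ / 1.13×10⁻³ = 4.01×10⁻¹¹ F.
V = √(2U/C) = √(2 × 1.14×10⁻¹⁰ / 4.01×10⁻¹¹) = 2.38 V.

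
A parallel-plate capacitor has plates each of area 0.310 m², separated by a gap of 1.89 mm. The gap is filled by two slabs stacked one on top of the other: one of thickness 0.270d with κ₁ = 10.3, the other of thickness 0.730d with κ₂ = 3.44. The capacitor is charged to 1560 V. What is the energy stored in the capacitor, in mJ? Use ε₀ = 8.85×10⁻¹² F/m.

7.41 mJ

Stacked slabs ⇒ two capacitors in series, each with the full plate area.
C₁ = κ₁ε₀A/d₁ = 10.3 × 8.85×10⁻¹² × 0.310 / 5.10×10⁻⁴ = 5.54×10⁻⁸ F.
C₂ = κ₂ε₀A/d₂ = 3.44 × 8.85×10⁻¹² × 0.310 / 1.38×10⁻³ = 6.84×10⁻⁹ F.
C = (1/C₁ + 1/C₂)⁻¹ = 6.09×10⁻⁹ F.
U = ½CV² = ½ × 6.09×10⁻⁹ × (1560)² = 7.41×10⁻³ J.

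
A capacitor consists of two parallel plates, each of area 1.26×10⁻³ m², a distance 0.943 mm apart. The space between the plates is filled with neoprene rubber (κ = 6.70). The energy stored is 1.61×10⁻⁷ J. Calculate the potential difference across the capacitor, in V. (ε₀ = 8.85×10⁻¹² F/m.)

V ≈ 63.8 V

C = κε₀A/d = 6.70 × 8.85×10⁻¹² × 1.26×10⁻³ / 9.43×10⁻⁴ = 7.92×10⁻¹¹ F.
V = √(2U/C) = √(2 × 1.61×10⁻⁷ / 7.92×10⁻¹¹) = 63.8 V.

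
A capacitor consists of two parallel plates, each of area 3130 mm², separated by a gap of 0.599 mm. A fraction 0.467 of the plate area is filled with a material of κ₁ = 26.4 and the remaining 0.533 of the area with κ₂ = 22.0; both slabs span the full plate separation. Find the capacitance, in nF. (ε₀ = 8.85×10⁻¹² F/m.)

A = 3130 mm² = 3.13×10⁻³ m².
Side-by-side slabs ⇒ two capacitors in parallel, each spanning the full gap.
C₁ = κ₁ε₀A₁/d = 26.4 × 8.85×10⁻¹² × 1.46×10⁻³ / 5.99×10⁻⁴ = 5.70×10⁻¹⁰ F.
C₂ = κ₂ε₀A₂/d = 22.0 × 8.85×10⁻¹² × 1.67×10⁻³ / 5.99×10⁻⁴ = 5.42×10⁻¹⁰ F.
C = C₁ + C₂ = 1.11×10⁻⁹ F.

1.11 nF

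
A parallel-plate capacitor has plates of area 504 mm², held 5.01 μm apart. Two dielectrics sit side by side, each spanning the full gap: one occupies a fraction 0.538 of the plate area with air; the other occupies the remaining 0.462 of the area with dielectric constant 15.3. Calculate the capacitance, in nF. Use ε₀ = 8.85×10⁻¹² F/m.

C ≈ 6.77 nF

A = 504 mm² = 5.04×10⁻⁴ m².
Side-by-side slabs ⇒ two capacitors in parallel, each spanning the full gap.
C₁ = κ₁ε₀A₁/d = 1.00 × 8.85×10⁻¹² × 2.71×10⁻⁴ / 5.01×10⁻⁶ = 4.79×10⁻¹⁰ F.
C₂ = κ₂ε₀A₂/d = 15.3 × 8.85×10⁻¹² × 2.33×10⁻⁴ / 5.01×10⁻⁶ = 6.29×10⁻⁹ F.
C = C₁ + C₂ = 6.77×10⁻⁹ F.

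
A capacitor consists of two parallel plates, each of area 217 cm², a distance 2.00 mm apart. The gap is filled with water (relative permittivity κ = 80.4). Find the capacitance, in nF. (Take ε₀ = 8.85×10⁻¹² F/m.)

A = 217 cm² = 2.17×10⁻² m².
C = κε₀A/d = 80.4 × 8.85×10⁻¹² × 2.17×10⁻² / 2.00×10⁻³ = 7.72×10⁻⁹ F.

7.72 nF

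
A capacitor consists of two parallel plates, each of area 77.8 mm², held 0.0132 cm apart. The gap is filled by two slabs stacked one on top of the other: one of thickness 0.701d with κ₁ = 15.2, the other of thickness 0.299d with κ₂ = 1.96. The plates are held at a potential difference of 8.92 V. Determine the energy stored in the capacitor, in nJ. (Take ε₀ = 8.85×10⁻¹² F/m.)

A = 77.8 mm² = 7.78×10⁻⁵ m².
Stacked slabs ⇒ two capacitors in series, each with the full plate area.
C₁ = κ₁ε₀A/d₁ = 15.2 × 8.85×10⁻¹² × 7.78×10⁻⁵ / 9.25×10⁻⁵ = 1.13×10⁻¹⁰ F.
C₂ = κ₂ε₀A/d₂ = 1.96 × 8.85×10⁻¹² × 7.78×10⁻⁵ / 3.95×10⁻⁵ = 3.42×10⁻¹¹ F.
C = (1/C₁ + 1/C₂)⁻¹ = 2.63×10⁻¹¹ F.
U = ½CV² = ½ × 2.63×10⁻¹¹ × (8.92)² = 1.04×10⁻⁹ J.

1.04 nJ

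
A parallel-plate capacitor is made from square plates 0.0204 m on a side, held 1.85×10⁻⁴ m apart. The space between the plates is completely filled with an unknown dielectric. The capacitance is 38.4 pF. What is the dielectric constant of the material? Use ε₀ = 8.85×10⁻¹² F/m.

A = (0.0204 m)² = 4.16×10⁻⁴ m².
κ = Cd/(ε₀A) = 3.84×10⁻¹¹ × 1.85×10⁻⁴ / (8.85×10⁻¹² × 4.16×10⁻⁴) = 1.93.

κ ≈ 1.93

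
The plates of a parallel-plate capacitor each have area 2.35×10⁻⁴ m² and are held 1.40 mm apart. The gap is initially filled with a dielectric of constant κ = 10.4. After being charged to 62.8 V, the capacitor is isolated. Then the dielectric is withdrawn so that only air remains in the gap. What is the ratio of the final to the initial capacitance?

C = κε₀A/d scales with κ, so C₂/C₁ = 1/κ = 1/10.4 = 0.0962.

C₂/C₁ ≈ 0.0962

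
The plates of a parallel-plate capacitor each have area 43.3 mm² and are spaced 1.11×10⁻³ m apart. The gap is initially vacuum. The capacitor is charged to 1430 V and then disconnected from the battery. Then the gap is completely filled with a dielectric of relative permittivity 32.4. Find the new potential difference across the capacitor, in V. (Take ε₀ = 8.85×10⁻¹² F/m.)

44.1 V

A = 43.3 mm² = 4.33×10⁻⁵ m².
Initially C₁ = ε₀A/d = 8.85×10⁻¹² × 4.33×10⁻⁵ / 1.11×10⁻³ = 3.45×10⁻¹³ F.
V₁ = 1.43×10³ V.
Isolated ⇒ Q is held fixed. C₂ = 32.4 C₁ and V = Q/C, so V₂/V₁ = C₁/C₂ = 0.0309.
V₂ = 0.0309 × 1.43×10³ = 44.1 V.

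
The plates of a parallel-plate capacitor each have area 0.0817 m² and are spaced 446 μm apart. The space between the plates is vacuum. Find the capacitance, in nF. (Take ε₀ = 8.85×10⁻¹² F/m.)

C ≈ 1.62 nF

C = ε₀A/d = 8.85×10⁻¹² × 8.17×10⁻² / 4.46×10⁻⁴ = 1.62×10⁻⁹ F.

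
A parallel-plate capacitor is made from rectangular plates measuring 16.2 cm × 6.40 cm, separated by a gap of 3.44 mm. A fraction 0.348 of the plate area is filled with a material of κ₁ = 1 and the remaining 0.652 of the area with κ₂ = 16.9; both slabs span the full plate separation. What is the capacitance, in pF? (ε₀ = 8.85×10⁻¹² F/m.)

A = 16.2 × 6.40 cm² = 1.04×10⁻² m².
Side-by-side slabs ⇒ two capacitors in parallel, each spanning the full gap.
C₁ = κ₁ε₀A₁/d = 1.00 × 8.85×10⁻¹² × 3.61×10⁻³ / 3.44×10⁻³ = 9.28×10⁻¹² F.
C₂ = κ₂ε₀A₂/d = 16.9 × 8.85×10⁻¹² × 6.76×10⁻³ / 3.44×10⁻³ = 2.94×10⁻¹⁰ F.
C = C₁ + C₂ = 3.03×10⁻¹⁰ F.

C ≈ 303 pF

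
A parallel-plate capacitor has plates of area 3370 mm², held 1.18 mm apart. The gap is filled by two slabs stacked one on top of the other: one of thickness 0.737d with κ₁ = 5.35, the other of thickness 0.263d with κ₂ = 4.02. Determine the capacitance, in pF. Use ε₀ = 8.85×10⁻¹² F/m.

C ≈ 124 pF

A = 3370 mm² = 3.37×10⁻³ m².
Stacked slabs ⇒ two capacitors in series, each with the full plate area.
C₁ = κ₁ε₀A/d₁ = 5.35 × 8.85×10⁻¹² × 3.37×10⁻³ / 8.70×10⁻⁴ = 1.83×10⁻¹⁰ F.
C₂ = κ₂ε₀A/d₂ = 4.02 × 8.85×10⁻¹² × 3.37×10⁻³ / 3.10×10⁻⁴ = 3.86×10⁻¹⁰ F.
C = (1/C₁ + 1/C₂)⁻¹ = 1.24×10⁻¹⁰ F.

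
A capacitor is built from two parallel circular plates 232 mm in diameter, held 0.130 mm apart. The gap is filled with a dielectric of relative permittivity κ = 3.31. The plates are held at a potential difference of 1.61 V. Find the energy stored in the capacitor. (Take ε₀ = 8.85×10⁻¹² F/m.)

A = π(232/2 mm)² = 4.23×10⁻² m².
C = κε₀A/d = 3.31 × 8.85×10⁻¹² × 4.23×10⁻² / 1.30×10⁻⁴ = 9.53×10⁻⁹ F.
U = ½CV² = ½ × 9.53×10⁻⁹ × (1.61)² = 1.23×10⁻⁸ J.

U ≈ 12.3 nJ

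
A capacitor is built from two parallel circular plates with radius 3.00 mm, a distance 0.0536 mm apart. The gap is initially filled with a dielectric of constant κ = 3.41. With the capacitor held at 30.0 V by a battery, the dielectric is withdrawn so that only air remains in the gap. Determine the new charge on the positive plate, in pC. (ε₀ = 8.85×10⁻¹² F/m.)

Q ≈ 140 pC

A = π(3.00 mm)² = 2.83×10⁻⁵ m².
Initially C₁ = κε₀A/d = 3.41 × 8.85×10⁻¹² × 2.83×10⁻⁵ / 5.36×10⁻⁵ = 1.59×10⁻¹¹ F.
Q₁ = 4.78×10⁻¹⁰ C.
Battery connected ⇒ V is held fixed. C₂ = 0.293 C₁ and Q = CV, so Q₂/Q₁ = C₂/C₁ = 0.293.
Q₂ = 0.293 × 4.78×10⁻¹⁰ = 1.40×10⁻¹⁰ C.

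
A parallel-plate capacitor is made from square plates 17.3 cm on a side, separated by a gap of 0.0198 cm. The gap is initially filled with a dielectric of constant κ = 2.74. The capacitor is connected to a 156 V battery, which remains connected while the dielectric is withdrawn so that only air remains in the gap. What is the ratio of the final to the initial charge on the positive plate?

0.365

Battery connected ⇒ V is held fixed.
C₂ = 0.365 C₁ and Q = CV, so Q₂/Q₁ = C₂/C₁ = 0.365.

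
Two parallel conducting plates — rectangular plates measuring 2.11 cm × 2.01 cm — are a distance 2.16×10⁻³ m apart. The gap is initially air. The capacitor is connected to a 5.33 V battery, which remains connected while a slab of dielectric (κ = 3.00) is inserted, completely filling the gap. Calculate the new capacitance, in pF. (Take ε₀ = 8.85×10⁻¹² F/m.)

A = 2.11 × 2.01 cm² = 4.24×10⁻⁴ m².
Initially C₁ = ε₀A/d = 8.85×10⁻¹² × 4.24×10⁻⁴ / 2.16×10⁻³ = 1.74×10⁻¹² F.
C = κε₀A/d scales with κ, so C₂/C₁ = κ = 3.00.
C₂ = 3.00 × 1.74×10⁻¹² = 5.21×10⁻¹² F.

C ≈ 5.21 pF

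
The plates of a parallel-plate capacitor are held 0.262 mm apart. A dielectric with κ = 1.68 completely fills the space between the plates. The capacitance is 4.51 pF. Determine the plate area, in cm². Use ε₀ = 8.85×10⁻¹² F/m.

A = Cd/(κε₀) = 4.51×10⁻¹² × 2.62×10⁻⁴ / (1.68 × 8.85×10⁻¹²) = 7.95×10⁻⁵ m².

A ≈ 0.795 cm²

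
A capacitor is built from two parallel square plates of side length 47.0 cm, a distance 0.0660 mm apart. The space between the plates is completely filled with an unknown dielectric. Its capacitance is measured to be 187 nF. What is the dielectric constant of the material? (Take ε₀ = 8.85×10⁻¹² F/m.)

κ ≈ 6.31

A = (47.0 cm)² = 0.221 m².
κ = Cd/(ε₀A) = 1.87×10⁻⁷ × 6.60×10⁻⁵ / (8.85×10⁻¹² × 0.221) = 6.31.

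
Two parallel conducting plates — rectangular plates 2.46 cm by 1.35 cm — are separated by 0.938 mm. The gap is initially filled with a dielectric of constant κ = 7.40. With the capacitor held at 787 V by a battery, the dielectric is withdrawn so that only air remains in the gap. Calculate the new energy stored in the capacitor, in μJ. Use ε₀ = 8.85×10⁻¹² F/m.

A = 2.46 × 1.35 cm² = 3.32×10⁻⁴ m².
Initially C₁ = κε₀A/d = 7.40 × 8.85×10⁻¹² × 3.32×10⁻⁴ / 9.38×10⁻⁴ = 2.32×10⁻¹¹ F.
U₁ = 7.18×10⁻⁶ J.
Battery connected ⇒ V is held fixed. C₂ = 0.135 C₁ and U = ½CV², so U₂/U₁ = C₂/C₁ = 0.135.
U₂ = 0.135 × 7.18×10⁻⁶ = 9.70×10⁻⁷ J.

0.970 μJ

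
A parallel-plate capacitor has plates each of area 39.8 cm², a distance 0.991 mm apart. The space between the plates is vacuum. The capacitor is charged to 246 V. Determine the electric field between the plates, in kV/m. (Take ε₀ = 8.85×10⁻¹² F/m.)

E ≈ 248 kV/m

E = V/d = 246 / 9.91×10⁻⁴ = 2.48×10⁵ V/m.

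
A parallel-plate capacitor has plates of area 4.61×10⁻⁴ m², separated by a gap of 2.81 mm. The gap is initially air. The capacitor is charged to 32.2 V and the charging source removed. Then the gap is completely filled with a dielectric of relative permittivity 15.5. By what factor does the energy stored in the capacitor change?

U₂/U₁ ≈ 0.0645

Isolated ⇒ Q is held fixed.
C₂ = 15.5 C₁ and U = Q²/(2C), so U₂/U₁ = C₁/C₂ = 0.0645.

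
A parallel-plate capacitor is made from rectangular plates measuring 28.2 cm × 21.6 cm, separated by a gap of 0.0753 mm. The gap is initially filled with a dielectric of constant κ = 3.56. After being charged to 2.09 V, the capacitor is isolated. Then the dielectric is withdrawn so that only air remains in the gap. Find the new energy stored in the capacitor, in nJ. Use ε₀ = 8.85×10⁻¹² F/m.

A = 28.2 × 21.6 cm² = 6.09×10⁻² m².
Initially C₁ = κε₀A/d = 3.56 × 8.85×10⁻¹² × 6.09×10⁻² / 7.53×10⁻⁵ = 2.55×10⁻⁸ F.
U₁ = 5.57×10⁻⁸ J.
Isolated ⇒ Q is held fixed. C₂ = 0.281 C₁ and U = Q²/(2C), so U₂/U₁ = C₁/C₂ = 3.56.
U₂ = 3.56 × 5.57×10⁻⁸ = 1.98×10⁻⁷ J.

U ≈ 198 nJ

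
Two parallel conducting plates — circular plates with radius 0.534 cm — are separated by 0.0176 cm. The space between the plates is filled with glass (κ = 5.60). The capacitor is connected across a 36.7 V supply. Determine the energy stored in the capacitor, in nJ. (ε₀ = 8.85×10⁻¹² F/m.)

A = π(0.534 cm)² = 8.96×10⁻⁵ m².
C = κε₀A/d = 5.60 × 8.85×10⁻¹² × 8.96×10⁻⁵ / 1.76×10⁻⁴ = 2.52×10⁻¹¹ F.
U = ½CV² = ½ × 2.52×10⁻¹¹ × (36.7)² = 1.70×10⁻⁸ J.

U ≈ 17.0 nJ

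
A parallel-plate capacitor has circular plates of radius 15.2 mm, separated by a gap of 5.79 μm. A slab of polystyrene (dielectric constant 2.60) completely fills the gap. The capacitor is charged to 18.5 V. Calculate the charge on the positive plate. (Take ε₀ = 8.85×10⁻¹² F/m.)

53.4 nC

A = π(15.2 mm)² = 7.26×10⁻⁴ m².
C = κε₀A/d = 2.60 × 8.85×10⁻¹² × 7.26×10⁻⁴ / 5.79×10⁻⁶ = 2.88×10⁻⁹ F.
Q = CV = 2.88×10⁻⁹ × 18.5 = 5.34×10⁻⁸ C.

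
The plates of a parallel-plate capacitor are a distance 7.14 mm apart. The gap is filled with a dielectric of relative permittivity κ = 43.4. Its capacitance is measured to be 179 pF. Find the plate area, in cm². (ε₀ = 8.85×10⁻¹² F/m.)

A = Cd/(κε₀) = 1.79×10⁻¹⁰ × 7.14×10⁻³ / (43.4 × 8.85×10⁻¹²) = 3.33×10⁻³ m².

33.3 cm²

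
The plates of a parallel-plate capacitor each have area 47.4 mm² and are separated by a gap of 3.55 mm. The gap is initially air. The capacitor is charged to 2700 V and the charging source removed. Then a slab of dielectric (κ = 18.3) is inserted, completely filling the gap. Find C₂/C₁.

18.3

C = κε₀A/d scales with κ, so C₂/C₁ = κ = 18.3.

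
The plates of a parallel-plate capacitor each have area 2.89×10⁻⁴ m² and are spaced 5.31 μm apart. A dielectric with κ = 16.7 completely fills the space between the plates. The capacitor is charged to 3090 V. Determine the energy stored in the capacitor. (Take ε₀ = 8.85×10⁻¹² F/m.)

38.4 mJ

C = κε₀A/d = 16.7 × 8.85×10⁻¹² × 2.89×10⁻⁴ / 5.31×10⁻⁶ = 8.04×10⁻⁹ F.
U = ½CV² = ½ × 8.04×10⁻⁹ × (3090)² = 3.84×10⁻² J.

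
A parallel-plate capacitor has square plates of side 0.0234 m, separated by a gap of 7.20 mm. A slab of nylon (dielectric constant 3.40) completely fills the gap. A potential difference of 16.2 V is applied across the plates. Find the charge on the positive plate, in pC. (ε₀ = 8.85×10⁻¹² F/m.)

37.1 pC

A = (0.0234 m)² = 5.48×10⁻⁴ m².
C = κε₀A/d = 3.40 × 8.85×10⁻¹² × 5.48×10⁻⁴ / 7.20×10⁻³ = 2.29×10⁻¹² F.
Q = CV = 2.29×10⁻¹² × 16.2 = 3.71×10⁻¹¹ C.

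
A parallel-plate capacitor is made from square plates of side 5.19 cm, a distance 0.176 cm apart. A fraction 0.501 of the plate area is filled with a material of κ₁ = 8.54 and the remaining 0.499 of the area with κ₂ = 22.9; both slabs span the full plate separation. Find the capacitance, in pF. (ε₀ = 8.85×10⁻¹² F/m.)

A = (5.19 cm)² = 2.69×10⁻³ m².
Side-by-side slabs ⇒ two capacitors in parallel, each spanning the full gap.
C₁ = κ₁ε₀A₁/d = 8.54 × 8.85×10⁻¹² × 1.35×10⁻³ / 1.76×10⁻³ = 5.80×10⁻¹¹ F.
C₂ = κ₂ε₀A₂/d = 22.9 × 8.85×10⁻¹² × 1.34×10⁻³ / 1.76×10⁻³ = 1.55×10⁻¹⁰ F.
C = C₁ + C₂ = 2.13×10⁻¹⁰ F.

213 pF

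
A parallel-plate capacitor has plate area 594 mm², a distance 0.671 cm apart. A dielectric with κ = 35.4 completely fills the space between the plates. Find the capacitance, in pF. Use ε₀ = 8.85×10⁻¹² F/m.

27.7 pF

A = 594 mm² = 5.94×10⁻⁴ m².
C = κε₀A/d = 35.4 × 8.85×10⁻¹² × 5.94×10⁻⁴ / 6.71×10⁻³ = 2.77×10⁻¹¹ F.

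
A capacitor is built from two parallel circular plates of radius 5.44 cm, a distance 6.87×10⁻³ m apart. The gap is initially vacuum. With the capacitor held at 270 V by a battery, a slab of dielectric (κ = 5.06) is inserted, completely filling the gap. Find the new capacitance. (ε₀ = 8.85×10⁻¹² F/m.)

A = π(5.44 cm)² = 9.30×10⁻³ m².
Initially C₁ = ε₀A/d = 8.85×10⁻¹² × 9.30×10⁻³ / 6.87×10⁻³ = 1.20×10⁻¹¹ F.
C = κε₀A/d scales with κ, so C₂/C₁ = κ = 5.06.
C₂ = 5.06 × 1.20×10⁻¹¹ = 6.06×10⁻¹¹ F.

C ≈ 60.6 pF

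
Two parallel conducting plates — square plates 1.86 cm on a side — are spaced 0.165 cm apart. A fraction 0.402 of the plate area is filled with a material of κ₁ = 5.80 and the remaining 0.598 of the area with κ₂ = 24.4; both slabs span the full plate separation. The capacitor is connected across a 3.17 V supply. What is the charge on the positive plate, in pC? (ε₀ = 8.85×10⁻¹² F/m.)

99.5 pC

A = (1.86 cm)² = 3.46×10⁻⁴ m².
Side-by-side slabs ⇒ two capacitors in parallel, each spanning the full gap.
C₁ = κ₁ε₀A₁/d = 5.80 × 8.85×10⁻¹² × 1.39×10⁻⁴ / 1.65×10⁻³ = 4.33×10⁻¹² F.
C₂ = κ₂ε₀A₂/d = 24.4 × 8.85×10⁻¹² × 2.07×10⁻⁴ / 1.65×10⁻³ = 2.71×10⁻¹¹ F.
C = C₁ + C₂ = 3.14×10⁻¹¹ F.
Q = CV = 3.14×10⁻¹¹ × 3.17 = 9.95×10⁻¹¹ C.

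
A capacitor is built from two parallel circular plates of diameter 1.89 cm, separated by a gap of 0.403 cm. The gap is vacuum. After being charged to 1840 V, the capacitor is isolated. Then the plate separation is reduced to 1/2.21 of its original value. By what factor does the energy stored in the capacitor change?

U₂/U₁ ≈ 0.452

Isolated ⇒ Q is held fixed.
C₂ = 2.21 C₁ and U = Q²/(2C), so U₂/U₁ = C₁/C₂ = 0.452.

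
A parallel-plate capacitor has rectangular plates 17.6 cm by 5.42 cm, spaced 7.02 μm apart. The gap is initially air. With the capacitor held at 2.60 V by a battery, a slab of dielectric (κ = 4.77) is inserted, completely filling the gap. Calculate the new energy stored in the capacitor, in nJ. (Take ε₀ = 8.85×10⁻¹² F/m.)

A = 17.6 × 5.42 cm² = 9.54×10⁻³ m².
Initially C₁ = ε₀A/d = 8.85×10⁻¹² × 9.54×10⁻³ / 7.02×10⁻⁶ = 1.20×10⁻⁸ F.
U₁ = 4.06×10⁻⁸ J.
Battery connected ⇒ V is held fixed. C₂ = 4.77 C₁ and U = ½CV², so U₂/U₁ = C₂/C₁ = 4.77.
U₂ = 4.77 × 4.06×10⁻⁸ = 1.94×10⁻⁷ J.

194 nJ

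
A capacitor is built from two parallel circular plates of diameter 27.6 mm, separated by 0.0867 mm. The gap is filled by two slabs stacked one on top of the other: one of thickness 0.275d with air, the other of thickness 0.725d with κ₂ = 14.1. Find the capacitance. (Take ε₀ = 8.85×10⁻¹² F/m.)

A = π(27.6/2 mm)² = 5.98×10⁻⁴ m².
Stacked slabs ⇒ two capacitors in series, each with the full plate area.
C₁ = κ₁ε₀A/d₁ = 1.00 × 8.85×10⁻¹² × 5.98×10⁻⁴ / 2.38×10⁻⁵ = 2.22×10⁻¹⁰ F.
C₂ = κ₂ε₀A/d₂ = 14.1 × 8.85×10⁻¹² × 5.98×10⁻⁴ / 6.29×10⁻⁵ = 1.19×10⁻⁹ F.
C = (1/C₁ + 1/C₂)⁻¹ = 1.87×10⁻¹⁰ F.

187 pF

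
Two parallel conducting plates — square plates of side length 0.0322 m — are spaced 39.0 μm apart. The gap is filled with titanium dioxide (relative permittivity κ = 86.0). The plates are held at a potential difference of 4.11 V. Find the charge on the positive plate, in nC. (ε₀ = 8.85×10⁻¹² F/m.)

83.2 nC

A = (0.0322 m)² = 1.04×10⁻³ m².
C = κε₀A/d = 86.0 × 8.85×10⁻¹² × 1.04×10⁻³ / 3.90×10⁻⁵ = 2.02×10⁻⁸ F.
Q = CV = 2.02×10⁻⁸ × 4.11 = 8.32×10⁻⁸ C.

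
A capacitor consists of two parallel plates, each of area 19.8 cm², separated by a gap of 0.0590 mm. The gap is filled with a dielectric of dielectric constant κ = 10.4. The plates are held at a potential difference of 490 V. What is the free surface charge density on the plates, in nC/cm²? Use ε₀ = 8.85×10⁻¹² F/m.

76.4 nC/cm²

A = 19.8 cm² = 1.98×10⁻³ m².
C = κε₀A/d = 10.4 × 8.85×10⁻¹² × 1.98×10⁻³ / 5.90×10⁻⁵ = 3.09×10⁻⁹ F.
σ = Q/A = CV/A = 3.09×10⁻⁹ × 490 / 1.98×10⁻³ = 7.64×10⁻⁴ C/m².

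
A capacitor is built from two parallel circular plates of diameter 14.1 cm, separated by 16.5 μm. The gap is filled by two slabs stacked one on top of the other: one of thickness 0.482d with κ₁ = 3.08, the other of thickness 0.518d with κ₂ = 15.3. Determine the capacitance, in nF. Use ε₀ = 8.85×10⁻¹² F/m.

C ≈ 44.0 nF

A = π(14.1/2 cm)² = 1.56×10⁻² m².
Stacked slabs ⇒ two capacitors in series, each with the full plate area.
C₁ = κ₁ε₀A/d₁ = 3.08 × 8.85×10⁻¹² × 1.56×10⁻² / 7.95×10⁻⁶ = 5.35×10⁻⁸ F.
C₂ = κ₂ε₀A/d₂ = 15.3 × 8.85×10⁻¹² × 1.56×10⁻² / 8.55×10⁻⁶ = 2.47×10⁻⁷ F.
C = (1/C₁ + 1/C₂)⁻¹ = 4.40×10⁻⁸ F.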